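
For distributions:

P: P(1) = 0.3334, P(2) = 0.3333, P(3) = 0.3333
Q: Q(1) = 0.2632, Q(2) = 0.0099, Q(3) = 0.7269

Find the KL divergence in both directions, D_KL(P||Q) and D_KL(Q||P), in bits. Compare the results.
D_KL(P||Q) = 1.4297 bits, D_KL(Q||P) = 0.6777 bits. D_KL(P||Q) is larger than D_KL(Q||P) by 0.7520 bits; the two directions differ.

D_KL(P||Q) = Σ P(x) log₂(P(x)/Q(x))

Computing term by term:
  P(1)·log₂(P(1)/Q(1)) = 0.3334·log₂(0.3334/0.2632) = 0.11372
  P(2)·log₂(P(2)/Q(2)) = 0.3333·log₂(0.3333/0.0099) = 1.69091
  P(3)·log₂(P(3)/Q(3)) = 0.3333·log₂(0.3333/0.7269) = -0.37494

D_KL(P||Q) = 0.11372 + 1.69091 - 0.37494 = 1.42969 ≈ 1.4297 bits

D_KL(Q||P) = Σ Q(x) log₂(Q(x)/P(x))

Computing term by term:
  Q(1)·log₂(Q(1)/P(1)) = 0.2632·log₂(0.2632/0.3334) = -0.08978
  Q(2)·log₂(Q(2)/P(2)) = 0.0099·log₂(0.0099/0.3333) = -0.05023
  Q(3)·log₂(Q(3)/P(3)) = 0.7269·log₂(0.7269/0.3333) = 0.81772

D_KL(Q||P) = -0.08978 - 0.05023 + 0.81772 = 0.67771 ≈ 0.6777 bits

These are NOT equal (difference: 0.7520 bits). KL divergence is asymmetric: D_KL(P||Q) ≠ D_KL(Q||P) in general.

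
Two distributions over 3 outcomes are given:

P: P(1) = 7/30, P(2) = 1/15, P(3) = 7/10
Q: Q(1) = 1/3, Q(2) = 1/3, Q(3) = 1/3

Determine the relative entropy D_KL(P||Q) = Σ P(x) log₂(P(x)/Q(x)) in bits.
0.4744 bits

D_KL(P||Q) = Σ P(x) log₂(P(x)/Q(x))

Computing term by term:
  P(1)·log₂(P(1)/Q(1)) = (7/30)·log₂((7/30)/(1/3)) = -0.12007
  P(2)·log₂(P(2)/Q(2)) = (1/15)·log₂((1/15)/(1/3)) = -0.15480
  P(3)·log₂(P(3)/Q(3)) = (7/10)·log₂((7/10)/(1/3)) = 0.74927

D_KL(P||Q) = -0.12007 - 0.15480 + 0.74927 = 0.47440 ≈ 0.4744 bits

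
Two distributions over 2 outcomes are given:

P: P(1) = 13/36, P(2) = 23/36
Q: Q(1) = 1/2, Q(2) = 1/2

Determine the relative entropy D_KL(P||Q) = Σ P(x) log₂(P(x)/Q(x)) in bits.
0.0564 bits

D_KL(P||Q) = Σ P(x) log₂(P(x)/Q(x))

Computing term by term:
  P(1)·log₂(P(1)/Q(1)) = (13/36)·log₂((13/36)/(1/2)) = -0.16954
  P(2)·log₂(P(2)/Q(2)) = (23/36)·log₂((23/36)/(1/2)) = 0.22593

D_KL(P||Q) = -0.16954 + 0.22593 = 0.05639 ≈ 0.0564 bits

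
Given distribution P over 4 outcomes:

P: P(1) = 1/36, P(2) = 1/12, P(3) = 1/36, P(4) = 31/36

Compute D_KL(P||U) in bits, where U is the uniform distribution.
1.2283 bits

U(i) = 1/4 for all i

D_KL(P||U) = Σ P(x) log₂(P(x) / (1/4))
           = Σ P(x) log₂(P(x)) + log₂(4)
           = log₂(4) - H(P)

H(P) = -Σ P(x) log₂(P(x)):
  -P(1)·log₂(P(1)) = -(1/36)·log₂(1/36) = 0.14361
  -P(2)·log₂(P(2)) = -(1/12)·log₂(1/12) = 0.29875
  -P(3)·log₂(P(3)) = -(1/36)·log₂(1/36) = 0.14361
  -P(4)·log₂(P(4)) = -(31/36)·log₂(31/36) = 0.18577
H(P) = 0.14361 + 0.29875 + 0.14361 + 0.18577 = 0.77174 bits

log₂(4) = 2.00000 bits

D_KL(P||U) = 2.00000 - 0.77174 = 1.22826 ≈ 1.2283 bits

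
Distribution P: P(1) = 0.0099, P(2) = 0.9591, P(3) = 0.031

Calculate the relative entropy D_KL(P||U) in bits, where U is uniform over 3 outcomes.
1.3059 bits

U(i) = 1/3 for all i

D_KL(P||U) = Σ P(x) log₂(P(x) / (1/3))
           = Σ P(x) log₂(P(x)) + log₂(3)
           = log₂(3) - H(P)

H(P) = -Σ P(x) log₂(P(x)):
  -P(1)·log₂(P(1)) = -(0.0099)·log₂(0.0099) = 0.06592
  -P(2)·log₂(P(2)) = -(0.9591)·log₂(0.9591) = 0.05778
  -P(3)·log₂(P(3)) = -(0.031)·log₂(0.031) = 0.15536
H(P) = 0.06592 + 0.05778 + 0.15536 = 0.27906 bits

log₂(3) = 1.58496 bits

D_KL(P||U) = 1.58496 - 0.27906 = 1.30590 ≈ 1.3059 bits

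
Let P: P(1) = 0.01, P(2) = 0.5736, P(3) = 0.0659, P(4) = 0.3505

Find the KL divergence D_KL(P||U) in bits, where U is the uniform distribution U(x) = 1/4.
0.6849 bits

U(i) = 1/4 for all i

D_KL(P||U) = Σ P(x) log₂(P(x) / (1/4))
           = Σ P(x) log₂(P(x)) + log₂(4)
           = log₂(4) - H(P)

H(P) = -Σ P(x) log₂(P(x)):
  -P(1)·log₂(P(1)) = -(0.01)·log₂(0.01) = 0.06644
  -P(2)·log₂(P(2)) = -(0.5736)·log₂(0.5736) = 0.45996
  -P(3)·log₂(P(3)) = -(0.0659)·log₂(0.0659) = 0.25856
  -P(4)·log₂(P(4)) = -(0.3505)·log₂(0.3505) = 0.53014
H(P) = 0.06644 + 0.45996 + 0.25856 + 0.53014 = 1.31510 bits

log₂(4) = 2.00000 bits

D_KL(P||U) = 2.00000 - 1.31510 = 0.68490 ≈ 0.6849 bits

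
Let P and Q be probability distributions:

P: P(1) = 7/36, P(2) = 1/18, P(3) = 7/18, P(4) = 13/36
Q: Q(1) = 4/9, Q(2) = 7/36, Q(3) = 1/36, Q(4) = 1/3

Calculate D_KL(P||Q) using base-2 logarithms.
1.1900 bits

D_KL(P||Q) = Σ P(x) log₂(P(x)/Q(x))

Computing term by term:
  P(1)·log₂(P(1)/Q(1)) = (7/36)·log₂((7/36)/(4/9)) = -0.23190
  P(2)·log₂(P(2)/Q(2)) = (1/18)·log₂((1/18)/(7/36)) = -0.10041
  P(3)·log₂(P(3)/Q(3)) = (7/18)·log₂((7/18)/(1/36)) = 1.48064
  P(4)·log₂(P(4)/Q(4)) = (13/36)·log₂((13/36)/(1/3)) = 0.04170

D_KL(P||Q) = -0.23190 - 0.10041 + 1.48064 + 0.04170 = 1.19003 ≈ 1.1900 bits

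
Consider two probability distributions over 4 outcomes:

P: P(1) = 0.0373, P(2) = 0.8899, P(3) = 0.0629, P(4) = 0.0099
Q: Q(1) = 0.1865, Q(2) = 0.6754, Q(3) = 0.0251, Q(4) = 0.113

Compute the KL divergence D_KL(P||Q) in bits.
0.3161 bits

D_KL(P||Q) = Σ P(x) log₂(P(x)/Q(x))

Computing term by term:
  P(1)·log₂(P(1)/Q(1)) = 0.0373·log₂(0.0373/0.1865) = -0.08661
  P(2)·log₂(P(2)/Q(2)) = 0.8899·log₂(0.8899/0.6754) = 0.35409
  P(3)·log₂(P(3)/Q(3)) = 0.0629·log₂(0.0629/0.0251) = 0.08337
  P(4)·log₂(P(4)/Q(4)) = 0.0099·log₂(0.0099/0.113) = -0.03478

D_KL(P||Q) = -0.08661 + 0.35409 + 0.08337 - 0.03478 = 0.31607 ≈ 0.3161 bits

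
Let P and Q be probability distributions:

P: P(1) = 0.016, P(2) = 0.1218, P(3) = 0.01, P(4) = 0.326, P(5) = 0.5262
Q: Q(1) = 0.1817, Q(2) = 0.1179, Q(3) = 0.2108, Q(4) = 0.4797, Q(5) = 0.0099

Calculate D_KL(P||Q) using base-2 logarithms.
2.7402 bits

D_KL(P||Q) = Σ P(x) log₂(P(x)/Q(x))

Computing term by term:
  P(1)·log₂(P(1)/Q(1)) = 0.016·log₂(0.016/0.1817) = -0.05609
  P(2)·log₂(P(2)/Q(2)) = 0.1218·log₂(0.1218/0.1179) = 0.00572
  P(3)·log₂(P(3)/Q(3)) = 0.01·log₂(0.01/0.2108) = -0.04398
  P(4)·log₂(P(4)/Q(4)) = 0.326·log₂(0.326/0.4797) = -0.18167
  P(5)·log₂(P(5)/Q(5)) = 0.5262·log₂(0.5262/0.0099) = 3.01620

D_KL(P||Q) = -0.05609 + 0.00572 - 0.04398 - 0.18167 + 3.01620 = 2.74018 ≈ 2.7402 bits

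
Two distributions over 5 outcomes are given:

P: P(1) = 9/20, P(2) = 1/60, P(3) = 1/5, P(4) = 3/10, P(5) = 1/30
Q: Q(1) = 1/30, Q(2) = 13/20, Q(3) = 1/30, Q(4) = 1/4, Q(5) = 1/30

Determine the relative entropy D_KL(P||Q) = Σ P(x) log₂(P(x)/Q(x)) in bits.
2.1975 bits

D_KL(P||Q) = Σ P(x) log₂(P(x)/Q(x))

Computing term by term:
  P(1)·log₂(P(1)/Q(1)) = (9/20)·log₂((9/20)/(1/30)) = 1.68970
  P(2)·log₂(P(2)/Q(2)) = (1/60)·log₂((1/60)/(13/20)) = -0.08809
  P(3)·log₂(P(3)/Q(3)) = (1/5)·log₂((1/5)/(1/30)) = 0.51699
  P(4)·log₂(P(4)/Q(4)) = (3/10)·log₂((3/10)/(1/4)) = 0.07891
  P(5)·log₂(P(5)/Q(5)) = (1/30)·log₂((1/30)/(1/30)) = 0.00000

D_KL(P||Q) = 1.68970 - 0.08809 + 0.51699 + 0.07891 + 0.00000 = 2.19751 ≈ 2.1975 bits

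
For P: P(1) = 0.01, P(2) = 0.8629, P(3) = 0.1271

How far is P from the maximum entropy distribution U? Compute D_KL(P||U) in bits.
0.9567 bits

U(i) = 1/3 for all i

D_KL(P||U) = Σ P(x) log₂(P(x) / (1/3))
           = Σ P(x) log₂(P(x)) + log₂(3)
           = log₂(3) - H(P)

H(P) = -Σ P(x) log₂(P(x)):
  -P(1)·log₂(P(1)) = -(0.01)·log₂(0.01) = 0.06644
  -P(2)·log₂(P(2)) = -(0.8629)·log₂(0.8629) = 0.18357
  -P(3)·log₂(P(3)) = -(0.1271)·log₂(0.1271) = 0.37825
H(P) = 0.06644 + 0.18357 + 0.37825 = 0.62826 bits

log₂(3) = 1.58496 bits

D_KL(P||U) = 1.58496 - 0.62826 = 0.95670 ≈ 0.9567 bits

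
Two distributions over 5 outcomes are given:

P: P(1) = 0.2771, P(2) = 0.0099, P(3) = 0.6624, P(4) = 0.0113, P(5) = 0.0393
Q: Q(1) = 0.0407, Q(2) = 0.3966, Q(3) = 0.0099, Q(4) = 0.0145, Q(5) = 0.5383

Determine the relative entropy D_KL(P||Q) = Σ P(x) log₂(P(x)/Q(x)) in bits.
4.5785 bits

D_KL(P||Q) = Σ P(x) log₂(P(x)/Q(x))

Computing term by term:
  P(1)·log₂(P(1)/Q(1)) = 0.2771·log₂(0.2771/0.0407) = 0.76682
  P(2)·log₂(P(2)/Q(2)) = 0.0099·log₂(0.0099/0.3966) = -0.05271
  P(3)·log₂(P(3)/Q(3)) = 0.6624·log₂(0.6624/0.0099) = 4.01688
  P(4)·log₂(P(4)/Q(4)) = 0.0113·log₂(0.0113/0.0145) = -0.00406
  P(5)·log₂(P(5)/Q(5)) = 0.0393·log₂(0.0393/0.5383) = -0.14839

D_KL(P||Q) = 0.76682 - 0.05271 + 4.01688 - 0.00406 - 0.14839 = 4.57854 ≈ 4.5785 bits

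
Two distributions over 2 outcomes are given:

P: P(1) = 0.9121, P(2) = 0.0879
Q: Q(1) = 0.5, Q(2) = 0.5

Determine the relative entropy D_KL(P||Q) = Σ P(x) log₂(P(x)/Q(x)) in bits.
0.5706 bits

D_KL(P||Q) = Σ P(x) log₂(P(x)/Q(x))

Computing term by term:
  P(1)·log₂(P(1)/Q(1)) = 0.9121·log₂(0.9121/0.5) = 0.79103
  P(2)·log₂(P(2)/Q(2)) = 0.0879·log₂(0.0879/0.5) = -0.22045

D_KL(P||Q) = 0.79103 - 0.22045 = 0.57058 ≈ 0.5706 bits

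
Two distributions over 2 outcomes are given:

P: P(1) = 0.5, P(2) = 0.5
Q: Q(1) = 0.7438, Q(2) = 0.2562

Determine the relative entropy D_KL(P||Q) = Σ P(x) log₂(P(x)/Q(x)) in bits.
0.1958 bits

D_KL(P||Q) = Σ P(x) log₂(P(x)/Q(x))

Computing term by term:
  P(1)·log₂(P(1)/Q(1)) = 0.5·log₂(0.5/0.7438) = -0.28649
  P(2)·log₂(P(2)/Q(2)) = 0.5·log₂(0.5/0.2562) = 0.48233

D_KL(P||Q) = -0.28649 + 0.48233 = 0.19584 ≈ 0.1958 bits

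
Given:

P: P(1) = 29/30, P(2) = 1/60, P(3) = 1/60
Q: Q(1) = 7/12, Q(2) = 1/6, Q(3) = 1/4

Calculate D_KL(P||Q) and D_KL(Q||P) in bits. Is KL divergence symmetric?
D_KL(P||Q) = 0.5839 bits, D_KL(Q||P) = 1.1053 bits. No, KL divergence is not symmetric.

D_KL(P||Q) = Σ P(x) log₂(P(x)/Q(x))

Computing term by term:
  P(1)·log₂(P(1)/Q(1)) = (29/30)·log₂((29/30)/(7/12)) = 0.70441
  P(2)·log₂(P(2)/Q(2)) = (1/60)·log₂((1/60)/(1/6)) = -0.05537
  P(3)·log₂(P(3)/Q(3)) = (1/60)·log₂((1/60)/(1/4)) = -0.06511

D_KL(P||Q) = 0.70441 - 0.05537 - 0.06511 = 0.58393 ≈ 0.5839 bits

D_KL(Q||P) = Σ Q(x) log₂(Q(x)/P(x))

Computing term by term:
  Q(1)·log₂(Q(1)/P(1)) = (7/12)·log₂((7/12)/(29/30)) = -0.42507
  Q(2)·log₂(Q(2)/P(2)) = (1/6)·log₂((1/6)/(1/60)) = 0.55365
  Q(3)·log₂(Q(3)/P(3)) = (1/4)·log₂((1/4)/(1/60)) = 0.97672

D_KL(Q||P) = -0.42507 + 0.55365 + 0.97672 = 1.10530 ≈ 1.1053 bits

These are NOT equal (difference: 0.5214 bits). KL divergence is asymmetric: D_KL(P||Q) ≠ D_KL(Q||P) in general.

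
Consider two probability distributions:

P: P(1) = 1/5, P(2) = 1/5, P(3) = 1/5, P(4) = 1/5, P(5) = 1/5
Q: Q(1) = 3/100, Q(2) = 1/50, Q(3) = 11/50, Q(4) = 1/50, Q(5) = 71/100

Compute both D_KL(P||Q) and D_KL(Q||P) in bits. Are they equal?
D_KL(P||Q) = 1.4831 bits, D_KL(Q||P) = 1.1130 bits. No, they are not equal.

D_KL(P||Q) = Σ P(x) log₂(P(x)/Q(x))

Computing term by term:
  P(1)·log₂(P(1)/Q(1)) = (1/5)·log₂((1/5)/(3/100)) = 0.54739
  P(2)·log₂(P(2)/Q(2)) = (1/5)·log₂((1/5)/(1/50)) = 0.66439
  P(3)·log₂(P(3)/Q(3)) = (1/5)·log₂((1/5)/(11/50)) = -0.02750
  P(4)·log₂(P(4)/Q(4)) = (1/5)·log₂((1/5)/(1/50)) = 0.66439
  P(5)·log₂(P(5)/Q(5)) = (1/5)·log₂((1/5)/(71/100)) = -0.36556

D_KL(P||Q) = 0.54739 + 0.66439 - 0.02750 + 0.66439 - 0.36556 = 1.48311 ≈ 1.4831 bits

D_KL(Q||P) = Σ Q(x) log₂(Q(x)/P(x))

Computing term by term:
  Q(1)·log₂(Q(1)/P(1)) = (3/100)·log₂((3/100)/(1/5)) = -0.08211
  Q(2)·log₂(Q(2)/P(2)) = (1/50)·log₂((1/50)/(1/5)) = -0.06644
  Q(3)·log₂(Q(3)/P(3)) = (11/50)·log₂((11/50)/(1/5)) = 0.03025
  Q(4)·log₂(Q(4)/P(4)) = (1/50)·log₂((1/50)/(1/5)) = -0.06644
  Q(5)·log₂(Q(5)/P(5)) = (71/100)·log₂((71/100)/(1/5)) = 1.29775

D_KL(Q||P) = -0.08211 - 0.06644 + 0.03025 - 0.06644 + 1.29775 = 1.11301 ≈ 1.1130 bits

These are NOT equal (difference: 0.3701 bits). KL divergence is asymmetric: D_KL(P||Q) ≠ D_KL(Q||P) in general.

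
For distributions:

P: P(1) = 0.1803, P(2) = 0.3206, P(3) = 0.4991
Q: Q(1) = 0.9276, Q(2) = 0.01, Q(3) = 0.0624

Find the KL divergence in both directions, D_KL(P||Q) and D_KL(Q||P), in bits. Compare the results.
D_KL(P||Q) = 2.6750 bits, D_KL(Q||P) = 1.9548 bits. D_KL(P||Q) is larger than D_KL(Q||P) by 0.7202 bits; the two directions differ.

D_KL(P||Q) = Σ P(x) log₂(P(x)/Q(x))

Computing term by term:
  P(1)·log₂(P(1)/Q(1)) = 0.1803·log₂(0.1803/0.9276) = -0.42607
  P(2)·log₂(P(2)/Q(2)) = 0.3206·log₂(0.3206/0.01) = 1.60387
  P(3)·log₂(P(3)/Q(3)) = 0.4991·log₂(0.4991/0.0624) = 1.49716

D_KL(P||Q) = -0.42607 + 1.60387 + 1.49716 = 2.67496 ≈ 2.6750 bits

D_KL(Q||P) = Σ Q(x) log₂(Q(x)/P(x))

Computing term by term:
  Q(1)·log₂(Q(1)/P(1)) = 0.9276·log₂(0.9276/0.1803) = 2.19201
  Q(2)·log₂(Q(2)/P(2)) = 0.01·log₂(0.01/0.3206) = -0.05003
  Q(3)·log₂(Q(3)/P(3)) = 0.0624·log₂(0.0624/0.4991) = -0.18718

D_KL(Q||P) = 2.19201 - 0.05003 - 0.18718 = 1.95480 ≈ 1.9548 bits

These are NOT equal (difference: 0.7202 bits). KL divergence is asymmetric: D_KL(P||Q) ≠ D_KL(Q||P) in general.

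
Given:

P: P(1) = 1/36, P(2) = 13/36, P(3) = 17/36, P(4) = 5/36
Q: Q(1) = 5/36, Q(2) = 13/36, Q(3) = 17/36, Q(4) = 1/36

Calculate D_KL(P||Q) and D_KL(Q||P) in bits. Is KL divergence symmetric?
D_KL(P||Q) = 0.2580 bits, D_KL(Q||P) = 0.2580 bits. The two values coincide for this particular pair, but no — KL divergence is not symmetric in general.

D_KL(P||Q) = Σ P(x) log₂(P(x)/Q(x))

Computing term by term:
  P(1)·log₂(P(1)/Q(1)) = (1/36)·log₂((1/36)/(5/36)) = -0.06450
  P(2)·log₂(P(2)/Q(2)) = (13/36)·log₂((13/36)/(13/36)) = 0.00000
  P(3)·log₂(P(3)/Q(3)) = (17/36)·log₂((17/36)/(17/36)) = 0.00000
  P(4)·log₂(P(4)/Q(4)) = (5/36)·log₂((5/36)/(1/36)) = 0.32249

D_KL(P||Q) = -0.06450 + 0.00000 + 0.00000 + 0.32249 = 0.25799 ≈ 0.2580 bits

D_KL(Q||P) = Σ Q(x) log₂(Q(x)/P(x))

Computing term by term:
  Q(1)·log₂(Q(1)/P(1)) = (5/36)·log₂((5/36)/(1/36)) = 0.32249
  Q(2)·log₂(Q(2)/P(2)) = (13/36)·log₂((13/36)/(13/36)) = 0.00000
  Q(3)·log₂(Q(3)/P(3)) = (17/36)·log₂((17/36)/(17/36)) = 0.00000
  Q(4)·log₂(Q(4)/P(4)) = (1/36)·log₂((1/36)/(5/36)) = -0.06450

D_KL(Q||P) = 0.32249 + 0.00000 + 0.00000 - 0.06450 = 0.25799 ≈ 0.2580 bits

These ARE equal here. Q is P with outcomes relabeled (Q(1) = P(4), Q(4) = P(1)) by a relabeling that is its own inverse, so the two sums contain exactly the same terms in a different order. This is a special case — KL divergence is not symmetric in general: D_KL(P||Q) ≠ D_KL(Q||P) for most P, Q.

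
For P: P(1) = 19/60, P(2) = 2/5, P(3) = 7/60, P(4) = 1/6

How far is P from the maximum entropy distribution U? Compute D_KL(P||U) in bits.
0.1535 bits

U(i) = 1/4 for all i

D_KL(P||U) = Σ P(x) log₂(P(x) / (1/4))
           = Σ P(x) log₂(P(x)) + log₂(4)
           = log₂(4) - H(P)

H(P) = -Σ P(x) log₂(P(x)):
  -P(1)·log₂(P(1)) = -(19/60)·log₂(19/60) = 0.52534
  -P(2)·log₂(P(2)) = -(2/5)·log₂(2/5) = 0.52877
  -P(3)·log₂(P(3)) = -(7/60)·log₂(7/60) = 0.36161
  -P(4)·log₂(P(4)) = -(1/6)·log₂(1/6) = 0.43083
H(P) = 0.52534 + 0.52877 + 0.36161 + 0.43083 = 1.84655 bits

log₂(4) = 2.00000 bits

D_KL(P||U) = 2.00000 - 1.84655 = 0.15345 ≈ 0.1535 bits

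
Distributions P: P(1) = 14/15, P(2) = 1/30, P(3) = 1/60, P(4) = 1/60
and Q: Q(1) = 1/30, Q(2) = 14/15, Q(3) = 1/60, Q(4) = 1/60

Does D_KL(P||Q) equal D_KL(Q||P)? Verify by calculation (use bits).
D_KL(P||Q) = 4.3266 bits, D_KL(Q||P) = 4.3266 bits. Yes — for this pair D_KL(P||Q) = D_KL(Q||P).

D_KL(P||Q) = Σ P(x) log₂(P(x)/Q(x))

Computing term by term:
  P(1)·log₂(P(1)/Q(1)) = (14/15)·log₂((14/15)/(1/30)) = 4.48686
  P(2)·log₂(P(2)/Q(2)) = (1/30)·log₂((1/30)/(14/15)) = -0.16025
  P(3)·log₂(P(3)/Q(3)) = (1/60)·log₂((1/60)/(1/60)) = 0.00000
  P(4)·log₂(P(4)/Q(4)) = (1/60)·log₂((1/60)/(1/60)) = 0.00000

D_KL(P||Q) = 4.48686 - 0.16025 + 0.00000 + 0.00000 = 4.32661 ≈ 4.3266 bits

D_KL(Q||P) = Σ Q(x) log₂(Q(x)/P(x))

Computing term by term:
  Q(1)·log₂(Q(1)/P(1)) = (1/30)·log₂((1/30)/(14/15)) = -0.16025
  Q(2)·log₂(Q(2)/P(2)) = (14/15)·log₂((14/15)/(1/30)) = 4.48686
  Q(3)·log₂(Q(3)/P(3)) = (1/60)·log₂((1/60)/(1/60)) = 0.00000
  Q(4)·log₂(Q(4)/P(4)) = (1/60)·log₂((1/60)/(1/60)) = 0.00000

D_KL(Q||P) = -0.16025 + 4.48686 + 0.00000 + 0.00000 = 4.32661 ≈ 4.3266 bits

These ARE equal here. Q is P with outcomes relabeled (Q(1) = P(2), Q(2) = P(1)) by a relabeling that is its own inverse, so the two sums contain exactly the same terms in a different order. This is a special case — KL divergence is not symmetric in general: D_KL(P||Q) ≠ D_KL(Q||P) for most P, Q.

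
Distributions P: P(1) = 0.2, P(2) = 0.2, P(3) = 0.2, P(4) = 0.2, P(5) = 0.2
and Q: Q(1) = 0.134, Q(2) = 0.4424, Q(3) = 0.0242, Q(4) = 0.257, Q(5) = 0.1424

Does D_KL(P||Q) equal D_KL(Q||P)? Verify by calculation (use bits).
D_KL(P||Q) = 0.5215 bits, D_KL(Q||P) = 0.3787 bits. No — D_KL(P||Q) ≠ D_KL(Q||P) for this pair.

D_KL(P||Q) = Σ P(x) log₂(P(x)/Q(x))

Computing term by term:
  P(1)·log₂(P(1)/Q(1)) = 0.2·log₂(0.2/0.134) = 0.11555
  P(2)·log₂(P(2)/Q(2)) = 0.2·log₂(0.2/0.4424) = -0.22907
  P(3)·log₂(P(3)/Q(3)) = 0.2·log₂(0.2/0.0242) = 0.60938
  P(4)·log₂(P(4)/Q(4)) = 0.2·log₂(0.2/0.257) = -0.07235
  P(5)·log₂(P(5)/Q(5)) = 0.2·log₂(0.2/0.1424) = 0.09801

D_KL(P||Q) = 0.11555 - 0.22907 + 0.60938 - 0.07235 + 0.09801 = 0.52152 ≈ 0.5215 bits

D_KL(Q||P) = Σ Q(x) log₂(Q(x)/P(x))

Computing term by term:
  Q(1)·log₂(Q(1)/P(1)) = 0.134·log₂(0.134/0.2) = -0.07742
  Q(2)·log₂(Q(2)/P(2)) = 0.4424·log₂(0.4424/0.2) = 0.50670
  Q(3)·log₂(Q(3)/P(3)) = 0.0242·log₂(0.0242/0.2) = -0.07374
  Q(4)·log₂(Q(4)/P(4)) = 0.257·log₂(0.257/0.2) = 0.09297
  Q(5)·log₂(Q(5)/P(5)) = 0.1424·log₂(0.1424/0.2) = -0.06978

D_KL(Q||P) = -0.07742 + 0.50670 - 0.07374 + 0.09297 - 0.06978 = 0.37873 ≈ 0.3787 bits

These are NOT equal (difference: 0.1428 bits). KL divergence is asymmetric: D_KL(P||Q) ≠ D_KL(Q||P) in general.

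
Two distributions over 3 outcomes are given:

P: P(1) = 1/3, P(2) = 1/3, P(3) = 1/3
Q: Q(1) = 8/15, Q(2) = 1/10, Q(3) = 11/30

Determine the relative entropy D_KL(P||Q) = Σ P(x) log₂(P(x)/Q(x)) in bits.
0.3071 bits

D_KL(P||Q) = Σ P(x) log₂(P(x)/Q(x))

Computing term by term:
  P(1)·log₂(P(1)/Q(1)) = (1/3)·log₂((1/3)/(8/15)) = -0.22602
  P(2)·log₂(P(2)/Q(2)) = (1/3)·log₂((1/3)/(1/10)) = 0.57899
  P(3)·log₂(P(3)/Q(3)) = (1/3)·log₂((1/3)/(11/30)) = -0.04583

D_KL(P||Q) = -0.22602 + 0.57899 - 0.04583 = 0.30714 ≈ 0.3071 bits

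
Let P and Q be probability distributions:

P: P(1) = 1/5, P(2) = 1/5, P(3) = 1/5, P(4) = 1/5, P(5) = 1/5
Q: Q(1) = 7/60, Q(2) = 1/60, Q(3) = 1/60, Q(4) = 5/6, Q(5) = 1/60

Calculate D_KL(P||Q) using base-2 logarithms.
1.8947 bits

D_KL(P||Q) = Σ P(x) log₂(P(x)/Q(x))

Computing term by term:
  P(1)·log₂(P(1)/Q(1)) = (1/5)·log₂((1/5)/(7/60)) = 0.15552
  P(2)·log₂(P(2)/Q(2)) = (1/5)·log₂((1/5)/(1/60)) = 0.71699
  P(3)·log₂(P(3)/Q(3)) = (1/5)·log₂((1/5)/(1/60)) = 0.71699
  P(4)·log₂(P(4)/Q(4)) = (1/5)·log₂((1/5)/(5/6)) = -0.41178
  P(5)·log₂(P(5)/Q(5)) = (1/5)·log₂((1/5)/(1/60)) = 0.71699

D_KL(P||Q) = 0.15552 + 0.71699 + 0.71699 - 0.41178 + 0.71699 = 1.89471 ≈ 1.8947 bits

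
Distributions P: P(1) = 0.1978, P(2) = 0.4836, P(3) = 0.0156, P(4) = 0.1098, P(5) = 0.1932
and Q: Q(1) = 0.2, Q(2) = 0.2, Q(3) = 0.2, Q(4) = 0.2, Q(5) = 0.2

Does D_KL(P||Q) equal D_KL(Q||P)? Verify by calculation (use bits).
D_KL(P||Q) = 0.4508 bits, D_KL(Q||P) = 0.6675 bits. No — D_KL(P||Q) ≠ D_KL(Q||P) for this pair.

D_KL(P||Q) = Σ P(x) log₂(P(x)/Q(x))

Computing term by term:
  P(1)·log₂(P(1)/Q(1)) = 0.1978·log₂(0.1978/0.2) = -0.00316
  P(2)·log₂(P(2)/Q(2)) = 0.4836·log₂(0.4836/0.2) = 0.61602
  P(3)·log₂(P(3)/Q(3)) = 0.0156·log₂(0.0156/0.2) = -0.05741
  P(4)·log₂(P(4)/Q(4)) = 0.1098·log₂(0.1098/0.2) = -0.09499
  P(5)·log₂(P(5)/Q(5)) = 0.1932·log₂(0.1932/0.2) = -0.00964

D_KL(P||Q) = -0.00316 + 0.61602 - 0.05741 - 0.09499 - 0.00964 = 0.45082 ≈ 0.4508 bits

D_KL(Q||P) = Σ Q(x) log₂(Q(x)/P(x))

Computing term by term:
  Q(1)·log₂(Q(1)/P(1)) = 0.2·log₂(0.2/0.1978) = 0.00319
  Q(2)·log₂(Q(2)/P(2)) = 0.2·log₂(0.2/0.4836) = -0.25476
  Q(3)·log₂(Q(3)/P(3)) = 0.2·log₂(0.2/0.0156) = 0.73608
  Q(4)·log₂(Q(4)/P(4)) = 0.2·log₂(0.2/0.1098) = 0.17302
  Q(5)·log₂(Q(5)/P(5)) = 0.2·log₂(0.2/0.1932) = 0.00998

D_KL(Q||P) = 0.00319 - 0.25476 + 0.73608 + 0.17302 + 0.00998 = 0.66751 ≈ 0.6675 bits

These are NOT equal (difference: 0.2167 bits). KL divergence is asymmetric: D_KL(P||Q) ≠ D_KL(Q||P) in general.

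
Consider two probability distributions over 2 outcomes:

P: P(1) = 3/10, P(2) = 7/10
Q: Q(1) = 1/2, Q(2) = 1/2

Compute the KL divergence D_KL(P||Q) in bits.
0.1187 bits

D_KL(P||Q) = Σ P(x) log₂(P(x)/Q(x))

Computing term by term:
  P(1)·log₂(P(1)/Q(1)) = (3/10)·log₂((3/10)/(1/2)) = -0.22109
  P(2)·log₂(P(2)/Q(2)) = (7/10)·log₂((7/10)/(1/2)) = 0.33980

D_KL(P||Q) = -0.22109 + 0.33980 = 0.11871 ≈ 0.1187 bits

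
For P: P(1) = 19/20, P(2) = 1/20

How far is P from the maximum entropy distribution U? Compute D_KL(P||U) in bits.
0.7136 bits

U(i) = 1/2 for all i

D_KL(P||U) = Σ P(x) log₂(P(x) / (1/2))
           = Σ P(x) log₂(P(x)) + log₂(2)
           = log₂(2) - H(P)

H(P) = -Σ P(x) log₂(P(x)):
  -P(1)·log₂(P(1)) = -(19/20)·log₂(19/20) = 0.07030
  -P(2)·log₂(P(2)) = -(1/20)·log₂(1/20) = 0.21610
H(P) = 0.07030 + 0.21610 = 0.28640 bits

log₂(2) = 1.00000 bits

D_KL(P||U) = 1.00000 - 0.28640 = 0.71360 ≈ 0.7136 bits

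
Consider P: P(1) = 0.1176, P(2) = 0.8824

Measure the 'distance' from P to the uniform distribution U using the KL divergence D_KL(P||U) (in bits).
0.4776 bits

U(i) = 1/2 for all i

D_KL(P||U) = Σ P(x) log₂(P(x) / (1/2))
           = Σ P(x) log₂(P(x)) + log₂(2)
           = log₂(2) - H(P)

H(P) = -Σ P(x) log₂(P(x)):
  -P(1)·log₂(P(1)) = -(0.1176)·log₂(0.1176) = 0.36315
  -P(2)·log₂(P(2)) = -(0.8824)·log₂(0.8824) = 0.15927
H(P) = 0.36315 + 0.15927 = 0.52242 bits

log₂(2) = 1.00000 bits

D_KL(P||U) = 1.00000 - 0.52242 = 0.47758 ≈ 0.4776 bits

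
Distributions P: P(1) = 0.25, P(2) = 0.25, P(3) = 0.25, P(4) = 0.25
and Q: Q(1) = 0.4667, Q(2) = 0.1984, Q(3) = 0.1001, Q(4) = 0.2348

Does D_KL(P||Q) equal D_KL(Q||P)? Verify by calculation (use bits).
D_KL(P||Q) = 0.2110 bits, D_KL(Q||P) = 0.2007 bits. No — D_KL(P||Q) ≠ D_KL(Q||P) for this pair.

D_KL(P||Q) = Σ P(x) log₂(P(x)/Q(x))

Computing term by term:
  P(1)·log₂(P(1)/Q(1)) = 0.25·log₂(0.25/0.4667) = -0.22514
  P(2)·log₂(P(2)/Q(2)) = 0.25·log₂(0.25/0.1984) = 0.08338
  P(3)·log₂(P(3)/Q(3)) = 0.25·log₂(0.25/0.1001) = 0.33012
  P(4)·log₂(P(4)/Q(4)) = 0.25·log₂(0.25/0.2348) = 0.02262

D_KL(P||Q) = -0.22514 + 0.08338 + 0.33012 + 0.02262 = 0.21098 ≈ 0.2110 bits

D_KL(Q||P) = Σ Q(x) log₂(Q(x)/P(x))

Computing term by term:
  Q(1)·log₂(Q(1)/P(1)) = 0.4667·log₂(0.4667/0.25) = 0.42029
  Q(2)·log₂(Q(2)/P(2)) = 0.1984·log₂(0.1984/0.25) = -0.06617
  Q(3)·log₂(Q(3)/P(3)) = 0.1001·log₂(0.1001/0.25) = -0.13218
  Q(4)·log₂(Q(4)/P(4)) = 0.2348·log₂(0.2348/0.25) = -0.02125

D_KL(Q||P) = 0.42029 - 0.06617 - 0.13218 - 0.02125 = 0.20069 ≈ 0.2007 bits

These are NOT equal (difference: 0.0103 bits). KL divergence is asymmetric: D_KL(P||Q) ≠ D_KL(Q||P) in general.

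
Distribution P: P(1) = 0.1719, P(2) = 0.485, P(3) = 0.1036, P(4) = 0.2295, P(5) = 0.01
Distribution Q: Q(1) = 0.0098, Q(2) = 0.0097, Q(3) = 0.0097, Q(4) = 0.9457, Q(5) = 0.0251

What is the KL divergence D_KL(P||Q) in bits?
3.3195 bits

D_KL(P||Q) = Σ P(x) log₂(P(x)/Q(x))

Computing term by term:
  P(1)·log₂(P(1)/Q(1)) = 0.1719·log₂(0.1719/0.0098) = 0.71040
  P(2)·log₂(P(2)/Q(2)) = 0.485·log₂(0.485/0.0097) = 2.73727
  P(3)·log₂(P(3)/Q(3)) = 0.1036·log₂(0.1036/0.0097) = 0.35399
  P(4)·log₂(P(4)/Q(4)) = 0.2295·log₂(0.2295/0.9457) = -0.46884
  P(5)·log₂(P(5)/Q(5)) = 0.01·log₂(0.01/0.0251) = -0.01328

D_KL(P||Q) = 0.71040 + 2.73727 + 0.35399 - 0.46884 - 0.01328 = 3.31954 ≈ 3.3195 bits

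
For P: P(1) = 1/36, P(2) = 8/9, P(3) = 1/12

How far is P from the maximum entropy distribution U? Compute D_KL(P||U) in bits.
0.9916 bits

U(i) = 1/3 for all i

D_KL(P||U) = Σ P(x) log₂(P(x) / (1/3))
           = Σ P(x) log₂(P(x)) + log₂(3)
           = log₂(3) - H(P)

H(P) = -Σ P(x) log₂(P(x)):
  -P(1)·log₂(P(1)) = -(1/36)·log₂(1/36) = 0.14361
  -P(2)·log₂(P(2)) = -(8/9)·log₂(8/9) = 0.15104
  -P(3)·log₂(P(3)) = -(1/12)·log₂(1/12) = 0.29875
H(P) = 0.14361 + 0.15104 + 0.29875 = 0.59340 bits

log₂(3) = 1.58496 bits

D_KL(P||U) = 1.58496 - 0.59340 = 0.99156 ≈ 0.9916 bits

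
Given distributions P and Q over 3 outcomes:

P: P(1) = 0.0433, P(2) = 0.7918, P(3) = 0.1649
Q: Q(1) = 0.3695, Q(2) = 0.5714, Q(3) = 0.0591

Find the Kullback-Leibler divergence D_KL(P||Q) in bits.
0.4828 bits

D_KL(P||Q) = Σ P(x) log₂(P(x)/Q(x))

Computing term by term:
  P(1)·log₂(P(1)/Q(1)) = 0.0433·log₂(0.0433/0.3695) = -0.13393
  P(2)·log₂(P(2)/Q(2)) = 0.7918·log₂(0.7918/0.5714) = 0.37265
  P(3)·log₂(P(3)/Q(3)) = 0.1649·log₂(0.1649/0.0591) = 0.24411

D_KL(P||Q) = -0.13393 + 0.37265 + 0.24411 = 0.48283 ≈ 0.4828 bits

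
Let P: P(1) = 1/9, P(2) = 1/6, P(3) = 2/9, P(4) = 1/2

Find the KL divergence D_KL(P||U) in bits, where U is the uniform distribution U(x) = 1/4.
0.2348 bits

U(i) = 1/4 for all i

D_KL(P||U) = Σ P(x) log₂(P(x) / (1/4))
           = Σ P(x) log₂(P(x)) + log₂(4)
           = log₂(4) - H(P)

H(P) = -Σ P(x) log₂(P(x)):
  -P(1)·log₂(P(1)) = -(1/9)·log₂(1/9) = 0.35221
  -P(2)·log₂(P(2)) = -(1/6)·log₂(1/6) = 0.43083
  -P(3)·log₂(P(3)) = -(2/9)·log₂(2/9) = 0.48221
  -P(4)·log₂(P(4)) = -(1/2)·log₂(1/2) = 0.50000
H(P) = 0.35221 + 0.43083 + 0.48221 + 0.50000 = 1.76525 bits

log₂(4) = 2.00000 bits

D_KL(P||U) = 2.00000 - 1.76525 = 0.23475 ≈ 0.2348 bits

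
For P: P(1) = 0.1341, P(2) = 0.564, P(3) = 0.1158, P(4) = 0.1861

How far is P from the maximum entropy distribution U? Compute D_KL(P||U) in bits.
0.3337 bits

U(i) = 1/4 for all i

D_KL(P||U) = Σ P(x) log₂(P(x) / (1/4))
           = Σ P(x) log₂(P(x)) + log₂(4)
           = log₂(4) - H(P)

H(P) = -Σ P(x) log₂(P(x)):
  -P(1)·log₂(P(1)) = -(0.1341)·log₂(0.1341) = 0.38870
  -P(2)·log₂(P(2)) = -(0.564)·log₂(0.564) = 0.46600
  -P(3)·log₂(P(3)) = -(0.1158)·log₂(0.1158) = 0.36017
  -P(4)·log₂(P(4)) = -(0.1861)·log₂(0.1861) = 0.45145
H(P) = 0.38870 + 0.46600 + 0.36017 + 0.45145 = 1.66632 bits

log₂(4) = 2.00000 bits

D_KL(P||U) = 2.00000 - 1.66632 = 0.33368 ≈ 0.3337 bits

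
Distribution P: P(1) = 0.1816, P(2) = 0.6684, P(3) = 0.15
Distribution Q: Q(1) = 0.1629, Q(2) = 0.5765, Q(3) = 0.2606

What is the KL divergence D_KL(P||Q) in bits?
0.0516 bits

D_KL(P||Q) = Σ P(x) log₂(P(x)/Q(x))

Computing term by term:
  P(1)·log₂(P(1)/Q(1)) = 0.1816·log₂(0.1816/0.1629) = 0.02847
  P(2)·log₂(P(2)/Q(2)) = 0.6684·log₂(0.6684/0.5765) = 0.14263
  P(3)·log₂(P(3)/Q(3)) = 0.15·log₂(0.15/0.2606) = -0.11953

D_KL(P||Q) = 0.02847 + 0.14263 - 0.11953 = 0.05157 ≈ 0.0516 bits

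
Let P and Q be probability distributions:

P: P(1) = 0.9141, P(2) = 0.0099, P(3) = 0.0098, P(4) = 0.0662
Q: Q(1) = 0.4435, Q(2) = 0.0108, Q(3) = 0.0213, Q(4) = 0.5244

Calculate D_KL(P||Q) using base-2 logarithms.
0.7439 bits

D_KL(P||Q) = Σ P(x) log₂(P(x)/Q(x))

Computing term by term:
  P(1)·log₂(P(1)/Q(1)) = 0.9141·log₂(0.9141/0.4435) = 0.95379
  P(2)·log₂(P(2)/Q(2)) = 0.0099·log₂(0.0099/0.0108) = -0.00124
  P(3)·log₂(P(3)/Q(3)) = 0.0098·log₂(0.0098/0.0213) = -0.01098
  P(4)·log₂(P(4)/Q(4)) = 0.0662·log₂(0.0662/0.5244) = -0.19766

D_KL(P||Q) = 0.95379 - 0.00124 - 0.01098 - 0.19766 = 0.74391 ≈ 0.7439 bits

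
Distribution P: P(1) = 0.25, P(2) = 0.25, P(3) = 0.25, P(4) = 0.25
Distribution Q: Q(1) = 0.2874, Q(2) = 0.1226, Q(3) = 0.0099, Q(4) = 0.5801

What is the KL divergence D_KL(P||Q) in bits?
1.0677 bits

D_KL(P||Q) = Σ P(x) log₂(P(x)/Q(x))

Computing term by term:
  P(1)·log₂(P(1)/Q(1)) = 0.25·log₂(0.25/0.2874) = -0.05028
  P(2)·log₂(P(2)/Q(2)) = 0.25·log₂(0.25/0.1226) = 0.25699
  P(3)·log₂(P(3)/Q(3)) = 0.25·log₂(0.25/0.0099) = 1.16459
  P(4)·log₂(P(4)/Q(4)) = 0.25·log₂(0.25/0.5801) = -0.30359

D_KL(P||Q) = -0.05028 + 0.25699 + 1.16459 - 0.30359 = 1.06771 ≈ 1.0677 bits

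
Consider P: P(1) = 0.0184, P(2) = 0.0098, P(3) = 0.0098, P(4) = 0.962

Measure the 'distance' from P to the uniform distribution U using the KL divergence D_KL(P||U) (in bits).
1.7094 bits

U(i) = 1/4 for all i

D_KL(P||U) = Σ P(x) log₂(P(x) / (1/4))
           = Σ P(x) log₂(P(x)) + log₂(4)
           = log₂(4) - H(P)

H(P) = -Σ P(x) log₂(P(x)):
  -P(1)·log₂(P(1)) = -(0.0184)·log₂(0.0184) = 0.10606
  -P(2)·log₂(P(2)) = -(0.0098)·log₂(0.0098) = 0.06540
  -P(3)·log₂(P(3)) = -(0.0098)·log₂(0.0098) = 0.06540
  -P(4)·log₂(P(4)) = -(0.962)·log₂(0.962) = 0.05377
H(P) = 0.10606 + 0.06540 + 0.06540 + 0.05377 = 0.29063 bits

log₂(4) = 2.00000 bits

D_KL(P||U) = 2.00000 - 0.29063 = 1.70937 ≈ 1.7094 bits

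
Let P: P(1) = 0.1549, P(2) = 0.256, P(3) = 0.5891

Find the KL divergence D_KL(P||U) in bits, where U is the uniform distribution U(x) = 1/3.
0.2152 bits

U(i) = 1/3 for all i

D_KL(P||U) = Σ P(x) log₂(P(x) / (1/3))
           = Σ P(x) log₂(P(x)) + log₂(3)
           = log₂(3) - H(P)

H(P) = -Σ P(x) log₂(P(x)):
  -P(1)·log₂(P(1)) = -(0.1549)·log₂(0.1549) = 0.41677
  -P(2)·log₂(P(2)) = -(0.256)·log₂(0.256) = 0.50324
  -P(3)·log₂(P(3)) = -(0.5891)·log₂(0.5891) = 0.44973
H(P) = 0.41677 + 0.50324 + 0.44973 = 1.36974 bits

log₂(3) = 1.58496 bits

D_KL(P||U) = 1.58496 - 1.36974 = 0.21522 ≈ 0.2152 bits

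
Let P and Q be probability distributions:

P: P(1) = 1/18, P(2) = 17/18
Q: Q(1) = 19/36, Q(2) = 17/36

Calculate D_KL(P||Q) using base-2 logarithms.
0.7640 bits

D_KL(P||Q) = Σ P(x) log₂(P(x)/Q(x))

Computing term by term:
  P(1)·log₂(P(1)/Q(1)) = (1/18)·log₂((1/18)/(19/36)) = -0.18044
  P(2)·log₂(P(2)/Q(2)) = (17/18)·log₂((17/18)/(17/36)) = 0.94444

D_KL(P||Q) = -0.18044 + 0.94444 = 0.76400 ≈ 0.7640 bits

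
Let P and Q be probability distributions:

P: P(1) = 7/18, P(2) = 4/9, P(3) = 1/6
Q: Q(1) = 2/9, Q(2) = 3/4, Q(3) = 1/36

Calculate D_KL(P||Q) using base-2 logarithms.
0.4093 bits

D_KL(P||Q) = Σ P(x) log₂(P(x)/Q(x))

Computing term by term:
  P(1)·log₂(P(1)/Q(1)) = (7/18)·log₂((7/18)/(2/9)) = 0.31397
  P(2)·log₂(P(2)/Q(2)) = (4/9)·log₂((4/9)/(3/4)) = -0.33551
  P(3)·log₂(P(3)/Q(3)) = (1/6)·log₂((1/6)/(1/36)) = 0.43083

D_KL(P||Q) = 0.31397 - 0.33551 + 0.43083 = 0.40929 ≈ 0.4093 bits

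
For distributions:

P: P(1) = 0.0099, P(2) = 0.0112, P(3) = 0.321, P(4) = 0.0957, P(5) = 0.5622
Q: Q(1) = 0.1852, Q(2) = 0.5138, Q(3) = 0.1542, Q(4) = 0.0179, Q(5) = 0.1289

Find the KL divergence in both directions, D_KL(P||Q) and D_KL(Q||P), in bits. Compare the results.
D_KL(P||Q) = 1.6619 bits, D_KL(Q||P) = 3.1383 bits. D_KL(Q||P) is larger than D_KL(P||Q) by 1.4764 bits; the two directions differ.

D_KL(P||Q) = Σ P(x) log₂(P(x)/Q(x))

Computing term by term:
  P(1)·log₂(P(1)/Q(1)) = 0.0099·log₂(0.0099/0.1852) = -0.04183
  P(2)·log₂(P(2)/Q(2)) = 0.0112·log₂(0.0112/0.5138) = -0.06182
  P(3)·log₂(P(3)/Q(3)) = 0.321·log₂(0.321/0.1542) = 0.33954
  P(4)·log₂(P(4)/Q(4)) = 0.0957·log₂(0.0957/0.0179) = 0.23146
  P(5)·log₂(P(5)/Q(5)) = 0.5622·log₂(0.5622/0.1289) = 1.19458

D_KL(P||Q) = -0.04183 - 0.06182 + 0.33954 + 0.23146 + 1.19458 = 1.66193 ≈ 1.6619 bits

D_KL(Q||P) = Σ Q(x) log₂(Q(x)/P(x))

Computing term by term:
  Q(1)·log₂(Q(1)/P(1)) = 0.1852·log₂(0.1852/0.0099) = 0.78256
  Q(2)·log₂(Q(2)/P(2)) = 0.5138·log₂(0.5138/0.0112) = 2.83599
  Q(3)·log₂(Q(3)/P(3)) = 0.1542·log₂(0.1542/0.321) = -0.16311
  Q(4)·log₂(Q(4)/P(4)) = 0.0179·log₂(0.0179/0.0957) = -0.04329
  Q(5)·log₂(Q(5)/P(5)) = 0.1289·log₂(0.1289/0.5622) = -0.27389

D_KL(Q||P) = 0.78256 + 2.83599 - 0.16311 - 0.04329 - 0.27389 = 3.13826 ≈ 3.1383 bits

These are NOT equal (difference: 1.4764 bits). KL divergence is asymmetric: D_KL(P||Q) ≠ D_KL(Q||P) in general.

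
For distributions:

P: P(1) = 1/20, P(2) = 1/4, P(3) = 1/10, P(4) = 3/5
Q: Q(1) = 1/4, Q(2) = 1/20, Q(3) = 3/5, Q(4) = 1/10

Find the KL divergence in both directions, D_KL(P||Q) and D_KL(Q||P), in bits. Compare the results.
D_KL(P||Q) = 1.7569 bits, D_KL(Q||P) = 1.7569 bits. The two directions give exactly the same value for this pair.

D_KL(P||Q) = Σ P(x) log₂(P(x)/Q(x))

Computing term by term:
  P(1)·log₂(P(1)/Q(1)) = (1/20)·log₂((1/20)/(1/4)) = -0.11610
  P(2)·log₂(P(2)/Q(2)) = (1/4)·log₂((1/4)/(1/20)) = 0.58048
  P(3)·log₂(P(3)/Q(3)) = (1/10)·log₂((1/10)/(3/5)) = -0.25850
  P(4)·log₂(P(4)/Q(4)) = (3/5)·log₂((3/5)/(1/10)) = 1.55098

D_KL(P||Q) = -0.11610 + 0.58048 - 0.25850 + 1.55098 = 1.75686 ≈ 1.7569 bits

D_KL(Q||P) = Σ Q(x) log₂(Q(x)/P(x))

Computing term by term:
  Q(1)·log₂(Q(1)/P(1)) = (1/4)·log₂((1/4)/(1/20)) = 0.58048
  Q(2)·log₂(Q(2)/P(2)) = (1/20)·log₂((1/20)/(1/4)) = -0.11610
  Q(3)·log₂(Q(3)/P(3)) = (3/5)·log₂((3/5)/(1/10)) = 1.55098
  Q(4)·log₂(Q(4)/P(4)) = (1/10)·log₂((1/10)/(3/5)) = -0.25850

D_KL(Q||P) = 0.58048 - 0.11610 + 1.55098 - 0.25850 = 1.75686 ≈ 1.7569 bits

These ARE equal here. Q is P with outcomes relabeled (Q(1) = P(2), Q(2) = P(1), Q(3) = P(4), Q(4) = P(3)) by a relabeling that is its own inverse, so the two sums contain exactly the same terms in a different order. This is a special case — KL divergence is not symmetric in general: D_KL(P||Q) ≠ D_KL(Q||P) for most P, Q.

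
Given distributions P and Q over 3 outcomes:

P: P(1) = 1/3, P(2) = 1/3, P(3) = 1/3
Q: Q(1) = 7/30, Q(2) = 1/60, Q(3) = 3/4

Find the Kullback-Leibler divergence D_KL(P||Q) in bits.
1.2222 bits

D_KL(P||Q) = Σ P(x) log₂(P(x)/Q(x))

Computing term by term:
  P(1)·log₂(P(1)/Q(1)) = (1/3)·log₂((1/3)/(7/30)) = 0.17152
  P(2)·log₂(P(2)/Q(2)) = (1/3)·log₂((1/3)/(1/60)) = 1.44064
  P(3)·log₂(P(3)/Q(3)) = (1/3)·log₂((1/3)/(3/4)) = -0.38998

D_KL(P||Q) = 0.17152 + 1.44064 - 0.38998 = 1.22218 ≈ 1.2222 bits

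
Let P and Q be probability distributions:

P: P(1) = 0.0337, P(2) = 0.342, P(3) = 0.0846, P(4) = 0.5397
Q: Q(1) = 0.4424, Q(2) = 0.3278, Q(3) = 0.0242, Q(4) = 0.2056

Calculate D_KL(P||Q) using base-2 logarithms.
0.7999 bits

D_KL(P||Q) = Σ P(x) log₂(P(x)/Q(x))

Computing term by term:
  P(1)·log₂(P(1)/Q(1)) = 0.0337·log₂(0.0337/0.4424) = -0.12518
  P(2)·log₂(P(2)/Q(2)) = 0.342·log₂(0.342/0.3278) = 0.02092
  P(3)·log₂(P(3)/Q(3)) = 0.0846·log₂(0.0846/0.0242) = 0.15276
  P(4)·log₂(P(4)/Q(4)) = 0.5397·log₂(0.5397/0.2056) = 0.75143

D_KL(P||Q) = -0.12518 + 0.02092 + 0.15276 + 0.75143 = 0.79993 ≈ 0.7999 bits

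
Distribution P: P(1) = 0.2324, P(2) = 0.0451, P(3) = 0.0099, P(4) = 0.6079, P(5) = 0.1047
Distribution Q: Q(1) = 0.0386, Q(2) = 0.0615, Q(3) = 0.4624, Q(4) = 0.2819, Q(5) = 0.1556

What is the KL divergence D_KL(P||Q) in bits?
1.1409 bits

D_KL(P||Q) = Σ P(x) log₂(P(x)/Q(x))

Computing term by term:
  P(1)·log₂(P(1)/Q(1)) = 0.2324·log₂(0.2324/0.0386) = 0.60190
  P(2)·log₂(P(2)/Q(2)) = 0.0451·log₂(0.0451/0.0615) = -0.02018
  P(3)·log₂(P(3)/Q(3)) = 0.0099·log₂(0.0099/0.4624) = -0.05490
  P(4)·log₂(P(4)/Q(4)) = 0.6079·log₂(0.6079/0.2819) = 0.67395
  P(5)·log₂(P(5)/Q(5)) = 0.1047·log₂(0.1047/0.1556) = -0.05984

D_KL(P||Q) = 0.60190 - 0.02018 - 0.05490 + 0.67395 - 0.05984 = 1.14093 ≈ 1.1409 bits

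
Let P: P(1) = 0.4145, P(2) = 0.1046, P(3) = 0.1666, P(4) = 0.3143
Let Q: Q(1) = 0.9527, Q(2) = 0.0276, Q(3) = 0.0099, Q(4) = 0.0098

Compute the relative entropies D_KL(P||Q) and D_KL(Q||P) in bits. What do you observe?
D_KL(P||Q) = 1.9544 bits, D_KL(Q||P) = 1.0015 bits. The two directions give different values (D_KL(P||Q) exceeds D_KL(Q||P) by 0.9529 bits): KL divergence is asymmetric.

D_KL(P||Q) = Σ P(x) log₂(P(x)/Q(x))

Computing term by term:
  P(1)·log₂(P(1)/Q(1)) = 0.4145·log₂(0.4145/0.9527) = -0.49767
  P(2)·log₂(P(2)/Q(2)) = 0.1046·log₂(0.1046/0.0276) = 0.20106
  P(3)·log₂(P(3)/Q(3)) = 0.1666·log₂(0.1666/0.0099) = 0.67853
  P(4)·log₂(P(4)/Q(4)) = 0.3143·log₂(0.3143/0.0098) = 1.57251

D_KL(P||Q) = -0.49767 + 0.20106 + 0.67853 + 1.57251 = 1.95443 ≈ 1.9544 bits

D_KL(Q||P) = Σ Q(x) log₂(Q(x)/P(x))

Computing term by term:
  Q(1)·log₂(Q(1)/P(1)) = 0.9527·log₂(0.9527/0.4145) = 1.14386
  Q(2)·log₂(Q(2)/P(2)) = 0.0276·log₂(0.0276/0.1046) = -0.05305
  Q(3)·log₂(Q(3)/P(3)) = 0.0099·log₂(0.0099/0.1666) = -0.04032
  Q(4)·log₂(Q(4)/P(4)) = 0.0098·log₂(0.0098/0.3143) = -0.04903

D_KL(Q||P) = 1.14386 - 0.05305 - 0.04032 - 0.04903 = 1.00146 ≈ 1.0015 bits

These are NOT equal (difference: 0.9529 bits). KL divergence is asymmetric: D_KL(P||Q) ≠ D_KL(Q||P) in general.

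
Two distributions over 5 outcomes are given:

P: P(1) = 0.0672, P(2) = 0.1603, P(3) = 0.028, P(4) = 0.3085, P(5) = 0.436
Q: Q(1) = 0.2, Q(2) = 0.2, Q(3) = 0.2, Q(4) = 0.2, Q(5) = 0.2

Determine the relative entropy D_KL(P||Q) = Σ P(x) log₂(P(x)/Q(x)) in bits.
0.4468 bits

D_KL(P||Q) = Σ P(x) log₂(P(x)/Q(x))

Computing term by term:
  P(1)·log₂(P(1)/Q(1)) = 0.0672·log₂(0.0672/0.2) = -0.10574
  P(2)·log₂(P(2)/Q(2)) = 0.1603·log₂(0.1603/0.2) = -0.05117
  P(3)·log₂(P(3)/Q(3)) = 0.028·log₂(0.028/0.2) = -0.07942
  P(4)·log₂(P(4)/Q(4)) = 0.3085·log₂(0.3085/0.2) = 0.19290
  P(5)·log₂(P(5)/Q(5)) = 0.436·log₂(0.436/0.2) = 0.49021

D_KL(P||Q) = -0.10574 - 0.05117 - 0.07942 + 0.19290 + 0.49021 = 0.44678 ≈ 0.4468 bits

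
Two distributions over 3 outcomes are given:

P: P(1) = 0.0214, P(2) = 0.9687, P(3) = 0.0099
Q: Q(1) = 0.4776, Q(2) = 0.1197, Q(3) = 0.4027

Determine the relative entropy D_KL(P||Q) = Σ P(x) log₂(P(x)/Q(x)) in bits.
2.7734 bits

D_KL(P||Q) = Σ P(x) log₂(P(x)/Q(x))

Computing term by term:
  P(1)·log₂(P(1)/Q(1)) = 0.0214·log₂(0.0214/0.4776) = -0.09587
  P(2)·log₂(P(2)/Q(2)) = 0.9687·log₂(0.9687/0.1197) = 2.92221
  P(3)·log₂(P(3)/Q(3)) = 0.0099·log₂(0.0099/0.4027) = -0.05293

D_KL(P||Q) = -0.09587 + 2.92221 - 0.05293 = 2.77341 ≈ 2.7734 bits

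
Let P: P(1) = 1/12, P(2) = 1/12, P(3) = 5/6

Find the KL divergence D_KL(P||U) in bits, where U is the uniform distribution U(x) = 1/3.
0.7683 bits

U(i) = 1/3 for all i

D_KL(P||U) = Σ P(x) log₂(P(x) / (1/3))
           = Σ P(x) log₂(P(x)) + log₂(3)
           = log₂(3) - H(P)

H(P) = -Σ P(x) log₂(P(x)):
  -P(1)·log₂(P(1)) = -(1/12)·log₂(1/12) = 0.29875
  -P(2)·log₂(P(2)) = -(1/12)·log₂(1/12) = 0.29875
  -P(3)·log₂(P(3)) = -(5/6)·log₂(5/6) = 0.21920
H(P) = 0.29875 + 0.29875 + 0.21920 = 0.81670 bits

log₂(3) = 1.58496 bits

D_KL(P||U) = 1.58496 - 0.81670 = 0.76826 ≈ 0.7683 bits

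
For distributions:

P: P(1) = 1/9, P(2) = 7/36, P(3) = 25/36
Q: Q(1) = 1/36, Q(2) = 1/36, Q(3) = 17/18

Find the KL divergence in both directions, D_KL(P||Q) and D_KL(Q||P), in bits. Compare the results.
D_KL(P||Q) = 0.4600 bits, D_KL(Q||P) = 0.2854 bits. D_KL(P||Q) is larger than D_KL(Q||P) by 0.1746 bits; the two directions differ.

D_KL(P||Q) = Σ P(x) log₂(P(x)/Q(x))

Computing term by term:
  P(1)·log₂(P(1)/Q(1)) = (1/9)·log₂((1/9)/(1/36)) = 0.22222
  P(2)·log₂(P(2)/Q(2)) = (7/36)·log₂((7/36)/(1/36)) = 0.54587
  P(3)·log₂(P(3)/Q(3)) = (25/36)·log₂((25/36)/(17/18)) = -0.30806

D_KL(P||Q) = 0.22222 + 0.54587 - 0.30806 = 0.46003 ≈ 0.4600 bits

D_KL(Q||P) = Σ Q(x) log₂(Q(x)/P(x))

Computing term by term:
  Q(1)·log₂(Q(1)/P(1)) = (1/36)·log₂((1/36)/(1/9)) = -0.05556
  Q(2)·log₂(Q(2)/P(2)) = (1/36)·log₂((1/36)/(7/36)) = -0.07798
  Q(3)·log₂(Q(3)/P(3)) = (17/18)·log₂((17/18)/(25/36)) = 0.41896

D_KL(Q||P) = -0.05556 - 0.07798 + 0.41896 = 0.28542 ≈ 0.2854 bits

These are NOT equal (difference: 0.1746 bits). KL divergence is asymmetric: D_KL(P||Q) ≠ D_KL(Q||P) in general.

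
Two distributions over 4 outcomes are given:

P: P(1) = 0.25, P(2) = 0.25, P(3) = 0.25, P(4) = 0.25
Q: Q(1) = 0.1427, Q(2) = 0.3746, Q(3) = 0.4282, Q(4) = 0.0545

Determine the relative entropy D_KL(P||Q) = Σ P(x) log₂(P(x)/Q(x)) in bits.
0.4117 bits

D_KL(P||Q) = Σ P(x) log₂(P(x)/Q(x))

Computing term by term:
  P(1)·log₂(P(1)/Q(1)) = 0.25·log₂(0.25/0.1427) = 0.20224
  P(2)·log₂(P(2)/Q(2)) = 0.25·log₂(0.25/0.3746) = -0.14586
  P(3)·log₂(P(3)/Q(3)) = 0.25·log₂(0.25/0.4282) = -0.19409
  P(4)·log₂(P(4)/Q(4)) = 0.25·log₂(0.25/0.0545) = 0.54940

D_KL(P||Q) = 0.20224 - 0.14586 - 0.19409 + 0.54940 = 0.41169 ≈ 0.4117 bits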